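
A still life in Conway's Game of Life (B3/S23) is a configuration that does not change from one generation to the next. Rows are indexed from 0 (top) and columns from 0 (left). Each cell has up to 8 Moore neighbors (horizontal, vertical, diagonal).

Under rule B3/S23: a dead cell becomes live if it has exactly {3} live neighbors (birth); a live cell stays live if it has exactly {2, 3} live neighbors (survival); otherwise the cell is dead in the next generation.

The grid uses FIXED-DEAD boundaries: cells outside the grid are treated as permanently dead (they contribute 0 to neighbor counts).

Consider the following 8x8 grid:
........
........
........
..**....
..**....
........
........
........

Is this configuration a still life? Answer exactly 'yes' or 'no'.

Compute generation 1 and compare to generation 0 (given above):
Generation 1:
........
........
........
..**....
..**....
........
........
........
The grids are IDENTICAL -> still life.

Answer: yes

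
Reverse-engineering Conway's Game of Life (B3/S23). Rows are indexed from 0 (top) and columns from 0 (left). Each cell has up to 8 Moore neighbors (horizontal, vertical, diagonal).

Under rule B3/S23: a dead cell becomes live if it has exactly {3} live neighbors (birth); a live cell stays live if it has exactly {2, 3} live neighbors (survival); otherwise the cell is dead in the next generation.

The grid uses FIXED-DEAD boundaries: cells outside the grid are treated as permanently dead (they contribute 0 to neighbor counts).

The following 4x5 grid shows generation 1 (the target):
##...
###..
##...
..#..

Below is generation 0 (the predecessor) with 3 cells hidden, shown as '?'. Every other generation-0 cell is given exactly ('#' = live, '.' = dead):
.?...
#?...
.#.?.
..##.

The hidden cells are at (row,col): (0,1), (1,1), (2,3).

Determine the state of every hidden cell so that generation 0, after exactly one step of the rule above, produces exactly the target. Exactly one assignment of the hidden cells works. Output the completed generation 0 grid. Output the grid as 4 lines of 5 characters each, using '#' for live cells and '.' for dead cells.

Answer: .#...
##...
.#...
..##.

Derivation:
Hidden generation-0 cells (in order): (0,1), (1,1), (2,3).
A hidden cell only influences target cells in its own 3x3 neighborhood. Try each of the 2^3 = 8 assignments, step the completed generation 0 forward once under B3/S23, and compare with the target:
  (0,1)=. (1,1)=. (2,3)=. -> step gives (0,0)='.' but target has '#' -> reject
  (0,1)=. (1,1)=. (2,3)=# -> step gives (0,0)='.' but target has '#' -> reject
  (0,1)=. (1,1)=# (2,3)=. -> step gives (0,0)='.' but target has '#' -> reject
  (0,1)=. (1,1)=# (2,3)=# -> step gives (0,0)='.' but target has '#' -> reject
  (0,1)=# (1,1)=. (2,3)=. -> step gives (0,0)='.' but target has '#' -> reject
  (0,1)=# (1,1)=. (2,3)=# -> step gives (0,0)='.' but target has '#' -> reject
  (0,1)=# (1,1)=# (2,3)=. -> step reproduces the target at every cell -> ACCEPT
  (0,1)=# (1,1)=# (2,3)=# -> step gives (1,2)='.' but target has '#' -> reject
Unique solution: (0,1)=live, (1,1)=live, (2,3)=dead.
Check: live-neighbor counts of every cell in the completed generation 0:
32200
33300
33421
12211
Applying B3/S23 to generation 0 with these counts gives:
##...
###..
##...
..#..
which matches the target exactly.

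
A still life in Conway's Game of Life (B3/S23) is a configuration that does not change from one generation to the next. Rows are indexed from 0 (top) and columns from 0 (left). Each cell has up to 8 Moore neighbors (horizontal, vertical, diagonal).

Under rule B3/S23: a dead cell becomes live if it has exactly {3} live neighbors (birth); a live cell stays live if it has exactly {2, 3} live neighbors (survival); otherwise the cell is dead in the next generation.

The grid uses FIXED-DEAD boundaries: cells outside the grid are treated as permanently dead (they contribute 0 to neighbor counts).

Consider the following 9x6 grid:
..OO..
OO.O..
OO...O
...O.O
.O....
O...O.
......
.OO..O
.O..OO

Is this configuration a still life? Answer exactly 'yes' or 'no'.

Answer: no

Derivation:
Compute generation 1 and compare to generation 0 (given above):
Generation 1:
.OOO..
O..OO.
OO....
OOO.O.
....O.
......
.O....
.OO.OO
.OO.OO
Cell (0,1) differs: gen0=0 vs gen1=1 -> NOT a still life.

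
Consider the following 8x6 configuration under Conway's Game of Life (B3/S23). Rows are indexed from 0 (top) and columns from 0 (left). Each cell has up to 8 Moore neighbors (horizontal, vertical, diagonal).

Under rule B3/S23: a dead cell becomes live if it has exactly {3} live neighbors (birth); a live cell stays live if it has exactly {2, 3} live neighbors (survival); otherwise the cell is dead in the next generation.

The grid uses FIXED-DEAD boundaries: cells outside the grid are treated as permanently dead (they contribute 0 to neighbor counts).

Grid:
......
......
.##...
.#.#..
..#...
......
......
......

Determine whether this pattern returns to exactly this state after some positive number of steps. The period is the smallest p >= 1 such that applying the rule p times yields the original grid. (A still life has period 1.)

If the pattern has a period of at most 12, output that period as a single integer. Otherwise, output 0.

Answer: 1

Derivation:
Simulating and comparing each generation to the original:
Gen 0 (original, given above): 5 live cells
Gen 1: 5 live cells, MATCHES original -> period = 1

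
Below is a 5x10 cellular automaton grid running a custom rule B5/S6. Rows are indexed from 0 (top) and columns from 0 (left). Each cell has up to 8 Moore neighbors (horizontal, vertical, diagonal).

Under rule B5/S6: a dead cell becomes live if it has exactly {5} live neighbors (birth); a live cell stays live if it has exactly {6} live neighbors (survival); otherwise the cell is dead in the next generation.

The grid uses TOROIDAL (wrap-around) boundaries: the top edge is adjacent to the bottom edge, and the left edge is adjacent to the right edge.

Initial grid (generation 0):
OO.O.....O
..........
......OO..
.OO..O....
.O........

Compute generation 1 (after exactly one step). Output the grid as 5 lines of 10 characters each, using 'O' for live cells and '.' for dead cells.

Answer: ..........
..........
..........
..........
O.O.......

Derivation:
Simulating step by step:
Generation 0 (given above): 10 live cells
Generation 1: 2 live cells
(generation 1 grid is the final answer)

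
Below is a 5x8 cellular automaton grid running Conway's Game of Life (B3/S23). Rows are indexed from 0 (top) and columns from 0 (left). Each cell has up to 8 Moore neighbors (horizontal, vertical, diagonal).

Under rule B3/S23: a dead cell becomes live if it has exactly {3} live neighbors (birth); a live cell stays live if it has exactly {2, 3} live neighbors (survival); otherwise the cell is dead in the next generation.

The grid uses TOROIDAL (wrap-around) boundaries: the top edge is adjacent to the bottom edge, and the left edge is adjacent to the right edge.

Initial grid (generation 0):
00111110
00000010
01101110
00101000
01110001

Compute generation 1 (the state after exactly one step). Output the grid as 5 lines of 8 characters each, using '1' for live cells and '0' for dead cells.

Answer: 01001111
01000001
01101010
10001010
01000010

Derivation:
Simulating step by step:
Generation 0 (given above): 17 live cells
Generation 1: 16 live cells
(generation 1 grid is the final answer)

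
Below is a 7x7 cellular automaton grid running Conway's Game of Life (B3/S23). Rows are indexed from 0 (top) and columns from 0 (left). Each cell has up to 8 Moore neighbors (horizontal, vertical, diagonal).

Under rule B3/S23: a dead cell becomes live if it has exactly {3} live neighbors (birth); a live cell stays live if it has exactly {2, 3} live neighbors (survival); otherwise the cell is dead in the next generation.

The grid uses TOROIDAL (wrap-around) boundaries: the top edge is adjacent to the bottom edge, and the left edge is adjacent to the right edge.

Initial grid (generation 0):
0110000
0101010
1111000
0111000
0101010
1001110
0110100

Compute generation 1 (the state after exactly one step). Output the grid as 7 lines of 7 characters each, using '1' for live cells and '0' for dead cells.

Simulating step by step:
Generation 0 (given above): 22 live cells
Generation 1: 15 live cells
(generation 1 grid is the final answer)

Answer: 1000100
0001100
1000000
0000000
1100011
1000011
1000110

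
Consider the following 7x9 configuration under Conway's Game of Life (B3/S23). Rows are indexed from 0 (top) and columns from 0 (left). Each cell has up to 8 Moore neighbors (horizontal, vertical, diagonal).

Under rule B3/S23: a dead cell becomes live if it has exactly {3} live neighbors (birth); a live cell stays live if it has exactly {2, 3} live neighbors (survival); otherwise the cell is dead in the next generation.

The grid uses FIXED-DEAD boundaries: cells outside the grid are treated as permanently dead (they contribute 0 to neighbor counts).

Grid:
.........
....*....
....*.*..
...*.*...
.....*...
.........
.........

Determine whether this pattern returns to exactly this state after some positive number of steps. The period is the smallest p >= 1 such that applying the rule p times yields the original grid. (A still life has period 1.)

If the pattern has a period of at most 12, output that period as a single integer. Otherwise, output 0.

Answer: 2

Derivation:
Simulating and comparing each generation to the original:
Gen 0 (original, given above): 6 live cells
Gen 1: 6 live cells, differs from original
Gen 2: 6 live cells, MATCHES original -> period = 2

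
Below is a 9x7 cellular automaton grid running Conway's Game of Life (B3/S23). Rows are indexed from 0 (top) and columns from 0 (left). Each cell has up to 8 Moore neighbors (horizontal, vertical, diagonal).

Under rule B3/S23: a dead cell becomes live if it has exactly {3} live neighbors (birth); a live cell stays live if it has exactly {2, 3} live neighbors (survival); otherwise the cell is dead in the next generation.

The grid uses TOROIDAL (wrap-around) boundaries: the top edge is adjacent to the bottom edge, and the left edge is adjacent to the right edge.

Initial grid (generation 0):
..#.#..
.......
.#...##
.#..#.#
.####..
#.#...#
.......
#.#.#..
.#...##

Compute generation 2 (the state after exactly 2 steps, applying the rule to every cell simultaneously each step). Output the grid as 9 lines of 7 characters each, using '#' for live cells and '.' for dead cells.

Simulating step by step:
Generation 0 (given above): 21 live cells
Generation 1: 24 live cells
.....#.
.....#.
.....##
.#..#.#
....#.#
#.#....
#..#..#
##...##
###.###
Generation 2: 21 live cells
(generation 2 grid is the final answer)

Answer: ##.....
....##.
#...#.#
....#.#
.#.#..#
##.#.#.
..#..#.
...#...
..#.#..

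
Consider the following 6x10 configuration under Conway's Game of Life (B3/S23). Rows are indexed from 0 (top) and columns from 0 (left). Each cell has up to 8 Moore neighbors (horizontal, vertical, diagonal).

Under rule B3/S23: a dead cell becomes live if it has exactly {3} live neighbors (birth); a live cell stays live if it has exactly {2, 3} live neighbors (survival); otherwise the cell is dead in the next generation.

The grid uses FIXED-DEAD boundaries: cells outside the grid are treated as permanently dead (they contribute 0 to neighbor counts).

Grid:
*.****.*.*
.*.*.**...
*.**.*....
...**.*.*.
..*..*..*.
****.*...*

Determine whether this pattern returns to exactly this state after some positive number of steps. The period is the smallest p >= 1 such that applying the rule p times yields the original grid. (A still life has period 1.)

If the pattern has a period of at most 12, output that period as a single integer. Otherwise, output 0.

Answer: 0

Derivation:
Simulating and comparing each generation to the original:
Gen 0 (original, given above): 28 live cells
Gen 1: 19 live cells, differs from original
Gen 2: 20 live cells, differs from original
Gen 3: 16 live cells, differs from original
Gen 4: 12 live cells, differs from original
Gen 5: 12 live cells, differs from original
Gen 6: 8 live cells, differs from original
Gen 7: 9 live cells, differs from original
Gen 8: 10 live cells, differs from original
Gen 9: 10 live cells, differs from original
Gen 10: 11 live cells, differs from original
Gen 11: 9 live cells, differs from original
Gen 12: 12 live cells, differs from original
No period found within 12 steps.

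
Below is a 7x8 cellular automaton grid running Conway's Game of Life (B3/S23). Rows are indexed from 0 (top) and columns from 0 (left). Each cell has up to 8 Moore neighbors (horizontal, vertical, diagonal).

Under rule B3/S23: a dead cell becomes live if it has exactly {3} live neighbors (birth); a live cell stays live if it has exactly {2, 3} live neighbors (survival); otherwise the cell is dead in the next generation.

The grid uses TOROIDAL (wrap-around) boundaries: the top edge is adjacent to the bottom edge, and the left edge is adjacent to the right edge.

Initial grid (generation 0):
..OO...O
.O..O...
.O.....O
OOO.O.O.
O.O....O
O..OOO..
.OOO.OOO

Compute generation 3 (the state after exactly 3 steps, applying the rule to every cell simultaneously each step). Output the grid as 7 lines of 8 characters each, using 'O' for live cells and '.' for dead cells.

Simulating step by step:
Generation 0 (given above): 25 live cells
Generation 1: 16 live cells
.....O.O
.O.O....
...O.O.O
..OO..O.
..O...O.
.....O..
.O...O.O
Generation 2: 20 live cells
..O.O...
O.O.....
...O..O.
..OOOOOO
..OO.OO.
.....O..
O...OO..
Generation 3: 13 live cells
(generation 3 grid is the final answer)

Answer: ....OO..
.OO.....
.O....O.
.......O
..O....O
...O....
...OOO..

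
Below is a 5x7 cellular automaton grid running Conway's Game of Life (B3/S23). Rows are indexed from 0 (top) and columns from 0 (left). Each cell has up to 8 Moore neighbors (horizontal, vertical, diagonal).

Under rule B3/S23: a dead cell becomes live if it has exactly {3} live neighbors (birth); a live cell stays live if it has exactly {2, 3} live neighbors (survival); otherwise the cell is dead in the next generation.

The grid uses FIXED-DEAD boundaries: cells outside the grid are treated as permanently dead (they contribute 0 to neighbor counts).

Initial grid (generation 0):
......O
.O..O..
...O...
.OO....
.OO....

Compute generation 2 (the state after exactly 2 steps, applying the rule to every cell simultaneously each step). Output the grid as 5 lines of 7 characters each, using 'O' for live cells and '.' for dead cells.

Simulating step by step:
Generation 0 (given above): 8 live cells
Generation 1: 6 live cells
.......
.......
.O.O...
.O.O...
.OO....
Generation 2: 5 live cells
(generation 2 grid is the final answer)

Answer: .......
.......
.......
OO.O...
.OO....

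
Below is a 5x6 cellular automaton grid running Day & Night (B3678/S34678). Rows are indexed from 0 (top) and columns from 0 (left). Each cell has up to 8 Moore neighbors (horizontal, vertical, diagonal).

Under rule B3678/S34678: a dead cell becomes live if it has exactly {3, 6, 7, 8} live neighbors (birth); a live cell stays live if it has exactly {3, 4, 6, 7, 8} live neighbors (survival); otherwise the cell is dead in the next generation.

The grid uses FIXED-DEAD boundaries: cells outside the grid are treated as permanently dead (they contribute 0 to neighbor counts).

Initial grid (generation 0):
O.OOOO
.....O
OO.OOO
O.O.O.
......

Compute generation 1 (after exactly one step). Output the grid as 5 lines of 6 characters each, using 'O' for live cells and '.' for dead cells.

Answer: ....O.
O...OO
.OOOOO
....OO
......

Derivation:
Simulating step by step:
Generation 0 (given above): 14 live cells
Generation 1: 11 live cells
(generation 1 grid is the final answer)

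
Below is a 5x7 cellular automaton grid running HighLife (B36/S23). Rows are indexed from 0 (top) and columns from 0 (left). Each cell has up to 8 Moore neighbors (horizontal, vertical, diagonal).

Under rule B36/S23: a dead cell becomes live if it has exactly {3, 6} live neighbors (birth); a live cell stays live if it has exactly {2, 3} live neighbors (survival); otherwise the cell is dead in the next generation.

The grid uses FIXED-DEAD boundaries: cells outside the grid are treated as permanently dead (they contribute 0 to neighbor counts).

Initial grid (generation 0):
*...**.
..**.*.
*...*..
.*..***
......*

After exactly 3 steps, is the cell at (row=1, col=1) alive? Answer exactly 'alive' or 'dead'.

Answer: alive

Derivation:
Simulating step by step:
Generation 0 (given above): 13 live cells
Generation 1: 12 live cells
...***.
.*.*.*.
.**...*
....*.*
......*
Generation 2: 14 live cells
..**.*.
.*.*.**
.****.*
......*
.....*.
Generation 3: 15 live cells
..**.**
.*..*.*
.*.**.*
..***.*
.......

Cell (1,1) at generation 3: 1 -> alive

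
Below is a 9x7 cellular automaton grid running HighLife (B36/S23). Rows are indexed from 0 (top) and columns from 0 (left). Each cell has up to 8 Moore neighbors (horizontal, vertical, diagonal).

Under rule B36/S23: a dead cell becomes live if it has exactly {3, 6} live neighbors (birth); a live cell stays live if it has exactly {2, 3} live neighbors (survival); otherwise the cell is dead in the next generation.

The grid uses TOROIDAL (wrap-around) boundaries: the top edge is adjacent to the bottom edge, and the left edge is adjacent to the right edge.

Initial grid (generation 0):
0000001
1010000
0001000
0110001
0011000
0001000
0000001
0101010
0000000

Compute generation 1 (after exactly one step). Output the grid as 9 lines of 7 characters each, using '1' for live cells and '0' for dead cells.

Answer: 0000000
0000000
1001000
0100000
0101000
0011000
0010100
0000000
0000000

Derivation:
Simulating step by step:
Generation 0 (given above): 14 live cells
Generation 1: 9 live cells
(generation 1 grid is the final answer)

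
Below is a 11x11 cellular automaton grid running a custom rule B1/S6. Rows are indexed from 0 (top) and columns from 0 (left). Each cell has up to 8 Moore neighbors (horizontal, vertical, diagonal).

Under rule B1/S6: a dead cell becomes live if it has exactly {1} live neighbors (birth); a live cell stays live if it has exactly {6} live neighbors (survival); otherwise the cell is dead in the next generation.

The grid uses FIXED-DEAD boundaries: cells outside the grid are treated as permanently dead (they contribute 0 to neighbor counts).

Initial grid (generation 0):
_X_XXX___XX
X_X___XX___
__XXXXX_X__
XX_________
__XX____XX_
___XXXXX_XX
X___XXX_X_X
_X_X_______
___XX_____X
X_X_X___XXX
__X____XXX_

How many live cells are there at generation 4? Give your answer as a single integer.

Simulating step by step:
Generation 0 (given above): 50 live cells
Generation 1: 10 live cells
___________
___________
_________X_
__________X
___________
X__________
___________
________X__
_______X___
______X____
X___XXX____
Generation 2: 25 live cells
___________
________XXX
________X__
________X__
XX_______XX
_X_________
XX_____XXX_
______X__X_
_____X___X_
XX_X____X__
_X_X_______
Generation 3: 15 live cells
_______X___
___________
___________
__X________
_______X___
______X____
_____X_____
__X_X______
___X_______
_____XXX__X
_______XXX_
Generation 4: 32 live cells
______X_X__
______XXX__
_XXX_______
_X_X__XXX__
_XXX_X__X__
____X___X__
_XX____X___
_X____X____
_X______XXX
__XX_______
____X______
Population at generation 4: 32

Answer: 32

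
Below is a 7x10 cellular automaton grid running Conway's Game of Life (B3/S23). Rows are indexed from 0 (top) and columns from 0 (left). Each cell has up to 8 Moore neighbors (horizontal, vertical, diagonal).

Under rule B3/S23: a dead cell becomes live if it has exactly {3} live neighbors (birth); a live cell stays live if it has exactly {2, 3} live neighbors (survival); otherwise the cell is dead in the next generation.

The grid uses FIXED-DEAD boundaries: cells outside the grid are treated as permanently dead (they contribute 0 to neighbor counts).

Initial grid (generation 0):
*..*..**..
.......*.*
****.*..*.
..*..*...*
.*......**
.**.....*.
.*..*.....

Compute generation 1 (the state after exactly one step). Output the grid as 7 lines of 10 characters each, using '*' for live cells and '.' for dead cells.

Answer: ......***.
*..**..*..
.****.*.**
*..**....*
.*......**
***.....**
.**.......

Derivation:
Simulating step by step:
Generation 0 (given above): 23 live cells
Generation 1: 28 live cells
(generation 1 grid is the final answer)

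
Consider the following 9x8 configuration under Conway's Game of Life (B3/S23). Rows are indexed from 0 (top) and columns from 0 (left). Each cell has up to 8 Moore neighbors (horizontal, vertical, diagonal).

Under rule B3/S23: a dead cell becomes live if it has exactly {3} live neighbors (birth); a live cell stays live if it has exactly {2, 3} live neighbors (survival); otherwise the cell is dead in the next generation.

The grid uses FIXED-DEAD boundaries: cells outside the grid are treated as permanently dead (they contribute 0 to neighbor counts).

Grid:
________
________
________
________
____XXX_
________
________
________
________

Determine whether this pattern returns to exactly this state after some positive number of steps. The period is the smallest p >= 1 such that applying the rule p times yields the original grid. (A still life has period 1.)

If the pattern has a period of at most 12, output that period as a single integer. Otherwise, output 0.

Simulating and comparing each generation to the original:
Gen 0 (original, given above): 3 live cells
Gen 1: 3 live cells, differs from original
Gen 2: 3 live cells, MATCHES original -> period = 2

Answer: 2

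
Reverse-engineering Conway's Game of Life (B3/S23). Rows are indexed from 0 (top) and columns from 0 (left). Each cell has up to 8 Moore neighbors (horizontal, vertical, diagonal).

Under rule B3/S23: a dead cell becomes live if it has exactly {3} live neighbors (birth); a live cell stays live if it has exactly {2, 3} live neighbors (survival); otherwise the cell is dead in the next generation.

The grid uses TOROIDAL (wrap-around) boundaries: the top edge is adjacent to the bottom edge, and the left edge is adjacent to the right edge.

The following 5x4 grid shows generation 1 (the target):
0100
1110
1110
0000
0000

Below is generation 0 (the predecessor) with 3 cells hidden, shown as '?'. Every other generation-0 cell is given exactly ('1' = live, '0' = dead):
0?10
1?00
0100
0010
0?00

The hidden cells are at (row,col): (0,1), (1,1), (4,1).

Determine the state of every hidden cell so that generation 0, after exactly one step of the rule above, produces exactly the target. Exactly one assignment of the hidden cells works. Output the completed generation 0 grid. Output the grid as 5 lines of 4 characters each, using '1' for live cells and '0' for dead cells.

Hidden generation-0 cells (in order): (0,1), (1,1), (4,1).
A hidden cell only influences target cells in its own 3x3 neighborhood. Try each of the 2^3 = 8 assignments, step the completed generation 0 forward once under B3/S23, and compare with the target:
  (0,1)=0 (1,1)=0 (4,1)=0 -> step gives (0,1)='0' but target has '1' -> reject
  (0,1)=0 (1,1)=0 (4,1)=1 -> step gives (1,0)='0' but target has '1' -> reject
  (0,1)=0 (1,1)=1 (4,1)=0 -> step reproduces the target at every cell -> ACCEPT
  (0,1)=0 (1,1)=1 (4,1)=1 -> step gives (0,0)='1' but target has '0' -> reject
  (0,1)=1 (1,1)=0 (4,1)=0 -> step gives (1,1)='0' but target has '1' -> reject
  (0,1)=1 (1,1)=0 (4,1)=1 -> step gives (0,0)='1' but target has '0' -> reject
  (0,1)=1 (1,1)=1 (4,1)=0 -> step gives (0,0)='1' but target has '0' -> reject
  (0,1)=1 (1,1)=1 (4,1)=1 -> step gives (0,1)='0' but target has '1' -> reject
Unique solution: (0,1)=dead, (1,1)=live, (4,1)=dead.
Check: live-neighbor counts of every cell in the completed generation 0:
2312
2332
3332
1211
0222
Applying B3/S23 to generation 0 with these counts gives:
0100
1110
1110
0000
0000
which matches the target exactly.

Answer: 0010
1100
0100
0010
0000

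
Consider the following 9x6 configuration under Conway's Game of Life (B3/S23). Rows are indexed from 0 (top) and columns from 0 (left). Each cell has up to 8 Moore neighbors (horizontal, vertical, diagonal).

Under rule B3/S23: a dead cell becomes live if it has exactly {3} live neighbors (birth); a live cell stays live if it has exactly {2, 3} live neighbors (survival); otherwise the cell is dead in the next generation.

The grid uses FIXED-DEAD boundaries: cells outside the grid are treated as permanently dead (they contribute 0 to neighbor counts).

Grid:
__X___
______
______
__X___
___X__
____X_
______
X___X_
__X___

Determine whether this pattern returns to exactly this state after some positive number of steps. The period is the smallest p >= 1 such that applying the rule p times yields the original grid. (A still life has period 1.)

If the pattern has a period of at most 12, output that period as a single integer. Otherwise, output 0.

Answer: 0

Derivation:
Simulating and comparing each generation to the original:
Gen 0 (original, given above): 7 live cells
Gen 1: 1 live cells, differs from original
Gen 2: 0 live cells, differs from original
Gen 3: 0 live cells, differs from original
Gen 4: 0 live cells, differs from original
Gen 5: 0 live cells, differs from original
Gen 6: 0 live cells, differs from original
Gen 7: 0 live cells, differs from original
Gen 8: 0 live cells, differs from original
Gen 9: 0 live cells, differs from original
Gen 10: 0 live cells, differs from original
Gen 11: 0 live cells, differs from original
Gen 12: 0 live cells, differs from original
No period found within 12 steps.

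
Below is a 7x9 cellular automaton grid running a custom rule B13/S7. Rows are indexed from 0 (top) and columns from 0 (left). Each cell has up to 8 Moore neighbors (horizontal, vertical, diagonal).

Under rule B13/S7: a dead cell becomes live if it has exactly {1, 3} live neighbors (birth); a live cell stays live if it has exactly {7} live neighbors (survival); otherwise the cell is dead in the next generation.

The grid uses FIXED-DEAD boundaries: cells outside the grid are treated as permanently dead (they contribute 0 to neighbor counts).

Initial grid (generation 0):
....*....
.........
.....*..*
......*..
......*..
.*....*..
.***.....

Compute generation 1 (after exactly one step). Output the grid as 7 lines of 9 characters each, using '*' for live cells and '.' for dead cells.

Simulating step by step:
Generation 0 (given above): 10 live cells
Generation 1: 21 live cells
(generation 1 grid is the final answer)

Answer: ...*.*...
...*..***
....*....
....**.**
***..*.*.
....*....
....****.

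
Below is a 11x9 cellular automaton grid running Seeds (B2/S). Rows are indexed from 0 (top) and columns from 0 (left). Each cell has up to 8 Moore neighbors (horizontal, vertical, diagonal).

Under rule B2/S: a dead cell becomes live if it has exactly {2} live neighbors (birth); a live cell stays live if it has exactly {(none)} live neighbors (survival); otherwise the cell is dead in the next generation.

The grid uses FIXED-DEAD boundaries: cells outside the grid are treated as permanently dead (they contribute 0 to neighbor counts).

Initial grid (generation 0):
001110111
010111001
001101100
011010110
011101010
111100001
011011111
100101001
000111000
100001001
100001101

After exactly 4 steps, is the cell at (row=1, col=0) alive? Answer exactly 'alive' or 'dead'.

Answer: alive

Derivation:
Simulating step by step:
Generation 0 (given above): 51 live cells
Generation 1: 14 live cells
010000000
000000000
100000001
100000001
000000000
000000000
000000000
000000000
111000011
010100000
010010000
Generation 2: 16 live cells
000000000
110000000
010000010
010000010
000000000
000000000
000000000
101000011
000100000
000010011
100100000
Generation 3: 22 live cells
110000000
001000000
000000101
101000101
000000000
000000000
010000011
010100000
011010100
001000000
000010011
Generation 4: 23 live cells
001000000
100000010
001101000
010001000
010000010
000000011
100000000
000011101
100001000
000010101
000100000

Cell (1,0) at generation 4: 1 -> alive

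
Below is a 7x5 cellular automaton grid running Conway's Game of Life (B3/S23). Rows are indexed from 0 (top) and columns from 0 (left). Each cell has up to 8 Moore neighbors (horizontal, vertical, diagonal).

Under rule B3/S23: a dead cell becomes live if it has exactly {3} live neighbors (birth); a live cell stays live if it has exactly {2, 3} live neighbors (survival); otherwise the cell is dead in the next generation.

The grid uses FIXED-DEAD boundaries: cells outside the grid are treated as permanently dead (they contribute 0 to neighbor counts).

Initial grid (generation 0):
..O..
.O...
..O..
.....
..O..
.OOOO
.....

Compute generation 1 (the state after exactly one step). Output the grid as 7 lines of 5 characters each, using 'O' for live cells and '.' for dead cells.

Simulating step by step:
Generation 0 (given above): 8 live cells
Generation 1: 9 live cells
(generation 1 grid is the final answer)

Answer: .....
.OO..
.....
.....
.OO..
.OOO.
..OO.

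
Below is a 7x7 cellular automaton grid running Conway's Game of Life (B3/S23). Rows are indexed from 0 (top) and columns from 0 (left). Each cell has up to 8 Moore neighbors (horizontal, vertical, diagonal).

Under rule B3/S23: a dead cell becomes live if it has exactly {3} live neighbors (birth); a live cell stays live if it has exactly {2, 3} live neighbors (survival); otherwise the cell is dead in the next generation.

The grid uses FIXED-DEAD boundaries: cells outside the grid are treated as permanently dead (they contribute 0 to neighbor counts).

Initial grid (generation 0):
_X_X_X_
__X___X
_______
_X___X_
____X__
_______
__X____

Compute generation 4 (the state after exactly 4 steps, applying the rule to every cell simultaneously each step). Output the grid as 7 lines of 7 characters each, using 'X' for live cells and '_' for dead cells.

Simulating step by step:
Generation 0 (given above): 9 live cells
Generation 1: 2 live cells
__X____
__X____
_______
_______
_______
_______
_______
Generation 2: 0 live cells
_______
_______
_______
_______
_______
_______
_______
Generation 3: 0 live cells
_______
_______
_______
_______
_______
_______
_______
Generation 4: 0 live cells
(generation 4 grid is the final answer)

Answer: _______
_______
_______
_______
_______
_______
_______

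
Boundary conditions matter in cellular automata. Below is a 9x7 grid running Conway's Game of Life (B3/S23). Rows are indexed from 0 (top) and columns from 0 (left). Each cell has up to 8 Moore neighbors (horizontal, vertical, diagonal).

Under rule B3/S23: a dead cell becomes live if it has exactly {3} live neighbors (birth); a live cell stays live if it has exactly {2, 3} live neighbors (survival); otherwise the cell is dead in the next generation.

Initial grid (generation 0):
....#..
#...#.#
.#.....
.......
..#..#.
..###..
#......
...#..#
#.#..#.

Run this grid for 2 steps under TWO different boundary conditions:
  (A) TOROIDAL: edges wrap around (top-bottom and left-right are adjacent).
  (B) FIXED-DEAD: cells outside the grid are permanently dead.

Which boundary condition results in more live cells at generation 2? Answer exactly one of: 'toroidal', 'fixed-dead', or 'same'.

Under TOROIDAL boundary, generation 2:
####...
#...#..
......#
.......
.##.#..
.#..##.
....##.
###...#
...#...
Population = 20

Under FIXED-DEAD boundary, generation 2:
.......
.......
.......
.......
.##.#..
.#..##.
....#..
.......
.......
Population = 7

Comparison: toroidal=20, fixed-dead=7 -> toroidal

Answer: toroidal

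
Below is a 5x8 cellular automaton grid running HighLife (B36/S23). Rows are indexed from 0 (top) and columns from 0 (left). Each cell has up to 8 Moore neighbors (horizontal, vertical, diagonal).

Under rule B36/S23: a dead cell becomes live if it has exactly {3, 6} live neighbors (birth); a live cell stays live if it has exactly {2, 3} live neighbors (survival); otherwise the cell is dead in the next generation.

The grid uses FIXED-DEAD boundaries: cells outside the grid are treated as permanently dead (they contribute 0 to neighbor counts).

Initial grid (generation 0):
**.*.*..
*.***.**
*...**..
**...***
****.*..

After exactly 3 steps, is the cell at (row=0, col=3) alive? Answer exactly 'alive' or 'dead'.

Simulating step by step:
Generation 0 (given above): 23 live cells
Generation 1: 16 live cells
**.*.**.
*.*...*.
*.*...*.
...*....
*.*.**..
Generation 2: 19 live cells
***..**.
****..**
..**....
..****..
...**...
Generation 3: 15 live cells
*..*.***
*...****
.....**.
.....*..
..*..*..

Cell (0,3) at generation 3: 1 -> alive

Answer: alive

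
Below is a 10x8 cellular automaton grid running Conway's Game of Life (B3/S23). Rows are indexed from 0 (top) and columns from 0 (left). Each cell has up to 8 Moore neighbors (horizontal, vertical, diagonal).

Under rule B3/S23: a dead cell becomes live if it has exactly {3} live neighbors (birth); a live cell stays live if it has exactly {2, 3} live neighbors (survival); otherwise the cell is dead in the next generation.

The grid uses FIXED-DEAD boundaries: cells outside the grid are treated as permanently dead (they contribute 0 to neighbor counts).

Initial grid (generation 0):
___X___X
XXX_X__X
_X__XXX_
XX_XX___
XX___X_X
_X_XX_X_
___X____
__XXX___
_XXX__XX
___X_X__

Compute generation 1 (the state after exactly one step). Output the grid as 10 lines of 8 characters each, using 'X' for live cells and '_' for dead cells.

Simulating step by step:
Generation 0 (given above): 34 live cells
Generation 1: 27 live cells
(generation 1 grid is the final answer)

Answer: _XXX____
XXX_X__X
______X_
___X____
_____XX_
XX_XXXX_
_____X__
_X__X___
_X___XX_
___XX_X_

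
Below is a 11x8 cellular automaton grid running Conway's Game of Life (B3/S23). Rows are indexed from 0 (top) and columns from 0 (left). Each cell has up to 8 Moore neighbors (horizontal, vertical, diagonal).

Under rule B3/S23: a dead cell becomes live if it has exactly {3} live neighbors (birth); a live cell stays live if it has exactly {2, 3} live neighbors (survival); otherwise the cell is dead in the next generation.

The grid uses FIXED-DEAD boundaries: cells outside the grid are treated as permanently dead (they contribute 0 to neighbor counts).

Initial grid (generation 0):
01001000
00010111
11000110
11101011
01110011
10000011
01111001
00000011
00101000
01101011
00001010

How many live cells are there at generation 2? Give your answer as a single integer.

Answer: 38

Derivation:
Simulating step by step:
Generation 0 (given above): 40 live cells
Generation 1: 33 live cells
00001110
11100001
10010000
00001000
00010000
10001100
01110100
01001111
01100000
01101011
00010011
Generation 2: 38 live cells
01000110
11111110
10110000
00011000
00010100
01000100
11110000
10001110
10001000
01000111
00110111
Population at generation 2: 38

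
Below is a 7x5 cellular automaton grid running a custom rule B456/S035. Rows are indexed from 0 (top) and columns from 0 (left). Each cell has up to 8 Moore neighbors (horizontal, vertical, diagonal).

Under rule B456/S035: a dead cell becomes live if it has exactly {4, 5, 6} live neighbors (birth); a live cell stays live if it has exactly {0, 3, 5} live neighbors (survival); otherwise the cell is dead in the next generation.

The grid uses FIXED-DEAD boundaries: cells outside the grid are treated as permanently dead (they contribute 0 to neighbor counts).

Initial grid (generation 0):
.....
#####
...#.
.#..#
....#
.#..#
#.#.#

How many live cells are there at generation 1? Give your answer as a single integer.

Answer: 7

Derivation:
Simulating step by step:
Generation 0 (given above): 14 live cells
Generation 1: 7 live cells
.....
..##.
.##.#
.#...
.....
...#.
.....
Population at generation 1: 7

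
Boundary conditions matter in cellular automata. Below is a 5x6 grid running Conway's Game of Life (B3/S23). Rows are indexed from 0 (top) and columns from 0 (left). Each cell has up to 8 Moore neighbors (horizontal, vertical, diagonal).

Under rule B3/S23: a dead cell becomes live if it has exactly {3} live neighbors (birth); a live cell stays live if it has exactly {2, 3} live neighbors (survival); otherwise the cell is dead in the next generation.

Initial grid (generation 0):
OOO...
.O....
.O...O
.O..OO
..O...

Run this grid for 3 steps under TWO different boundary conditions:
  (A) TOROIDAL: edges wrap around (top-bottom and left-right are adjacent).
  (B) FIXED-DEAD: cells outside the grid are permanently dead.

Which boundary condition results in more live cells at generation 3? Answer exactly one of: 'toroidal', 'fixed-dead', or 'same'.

Answer: toroidal

Derivation:
Under TOROIDAL boundary, generation 3:
.O.O.O
.....O
.OO.OO
O...OO
..O...
Population = 12

Under FIXED-DEAD boundary, generation 3:
......
.OOOO.
..O..O
....OO
......
Population = 8

Comparison: toroidal=12, fixed-dead=8 -> toroidal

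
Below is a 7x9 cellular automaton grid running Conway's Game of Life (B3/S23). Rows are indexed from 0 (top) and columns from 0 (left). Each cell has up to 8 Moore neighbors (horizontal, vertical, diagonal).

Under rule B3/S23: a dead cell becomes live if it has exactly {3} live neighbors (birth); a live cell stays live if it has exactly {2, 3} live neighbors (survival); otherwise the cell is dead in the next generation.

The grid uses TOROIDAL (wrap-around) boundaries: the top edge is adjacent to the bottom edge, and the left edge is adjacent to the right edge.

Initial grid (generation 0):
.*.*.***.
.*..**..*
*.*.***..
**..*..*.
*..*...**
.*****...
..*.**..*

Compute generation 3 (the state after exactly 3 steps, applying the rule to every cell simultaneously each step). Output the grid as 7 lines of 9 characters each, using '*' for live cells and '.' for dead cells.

Answer: .......**
...*..*.*
.*.*..*.*
...**...*
....*....
**.......
*.*......

Derivation:
Simulating step by step:
Generation 0 (given above): 31 live cells
Generation 1: 21 live cells
.*.*...**
.*......*
..*...**.
..*.*..*.
.....***.
.*...***.
*......*.
Generation 2: 20 live cells
.**....*.
.*....*.*
.***..***
...*....*
....*...*
.....*...
***......
Generation 3: 17 live cells
(generation 3 grid is the final answer)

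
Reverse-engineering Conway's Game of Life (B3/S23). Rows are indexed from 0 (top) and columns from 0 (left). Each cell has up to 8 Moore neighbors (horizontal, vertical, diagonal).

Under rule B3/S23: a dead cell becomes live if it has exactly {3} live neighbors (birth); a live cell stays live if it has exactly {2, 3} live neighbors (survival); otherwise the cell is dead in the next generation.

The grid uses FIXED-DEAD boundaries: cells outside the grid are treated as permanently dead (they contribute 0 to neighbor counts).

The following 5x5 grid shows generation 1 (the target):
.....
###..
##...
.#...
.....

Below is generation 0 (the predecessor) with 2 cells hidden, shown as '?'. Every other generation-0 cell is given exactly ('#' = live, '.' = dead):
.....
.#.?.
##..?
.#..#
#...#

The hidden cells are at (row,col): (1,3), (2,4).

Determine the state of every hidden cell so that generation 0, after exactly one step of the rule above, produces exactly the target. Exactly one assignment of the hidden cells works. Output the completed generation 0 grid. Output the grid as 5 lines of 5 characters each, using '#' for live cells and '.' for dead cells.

Answer: .....
.#.#.
##...
.#..#
#...#

Derivation:
Hidden generation-0 cells (in order): (1,3), (2,4).
A hidden cell only influences target cells in its own 3x3 neighborhood. Try each of the 2^2 = 4 assignments, step the completed generation 0 forward once under B3/S23, and compare with the target:
  (1,3)=. (2,4)=. -> step gives (1,2)='.' but target has '#' -> reject
  (1,3)=. (2,4)=# -> step gives (1,2)='.' but target has '#' -> reject
  (1,3)=# (2,4)=. -> step reproduces the target at every cell -> ACCEPT
  (1,3)=# (2,4)=# -> step gives (2,3)='#' but target has '.' -> reject
Unique solution: (1,3)=live, (2,4)=dead.
Check: live-neighbor counts of every cell in the completed generation 0:
11211
32301
33422
43221
12121
Applying B3/S23 to generation 0 with these counts gives:
.....
###..
##...
.#...
.....
which matches the target exactly.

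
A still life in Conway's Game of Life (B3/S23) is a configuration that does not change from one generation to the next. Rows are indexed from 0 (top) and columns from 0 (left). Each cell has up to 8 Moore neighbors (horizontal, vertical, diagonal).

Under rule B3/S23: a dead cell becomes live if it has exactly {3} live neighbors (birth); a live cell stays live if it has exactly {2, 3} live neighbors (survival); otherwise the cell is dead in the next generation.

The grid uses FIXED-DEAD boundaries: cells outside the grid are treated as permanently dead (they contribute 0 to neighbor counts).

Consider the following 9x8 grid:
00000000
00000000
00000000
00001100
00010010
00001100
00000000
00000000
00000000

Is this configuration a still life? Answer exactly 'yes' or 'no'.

Answer: yes

Derivation:
Compute generation 1 and compare to generation 0 (given above):
Generation 1:
00000000
00000000
00000000
00001100
00010010
00001100
00000000
00000000
00000000
The grids are IDENTICAL -> still life.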